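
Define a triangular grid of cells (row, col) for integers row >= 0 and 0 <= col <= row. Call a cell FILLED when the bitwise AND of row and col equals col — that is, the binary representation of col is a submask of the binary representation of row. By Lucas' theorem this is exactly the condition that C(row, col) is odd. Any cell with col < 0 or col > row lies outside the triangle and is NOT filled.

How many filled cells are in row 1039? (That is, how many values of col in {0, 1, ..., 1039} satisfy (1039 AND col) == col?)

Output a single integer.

1039 in binary = 10000001111
popcount(1039) = number of 1-bits in 10000001111 = 5
A col c satisfies (1039 AND c) == c iff every set bit of c is also set in 1039; each of the 5 set bits of 1039 can independently be on or off in c.
count = 2^5 = 32

Answer: 32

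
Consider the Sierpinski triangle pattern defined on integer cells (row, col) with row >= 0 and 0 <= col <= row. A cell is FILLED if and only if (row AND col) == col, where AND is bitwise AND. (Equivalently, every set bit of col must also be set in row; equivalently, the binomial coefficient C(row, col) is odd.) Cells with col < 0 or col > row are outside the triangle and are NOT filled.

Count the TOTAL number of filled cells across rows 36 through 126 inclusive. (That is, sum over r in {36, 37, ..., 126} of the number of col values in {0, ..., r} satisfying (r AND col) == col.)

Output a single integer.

Answer: 1798

Derivation:
r36=100100 pc2: +4 =4
r37=100101 pc3: +8 =12
r38=100110 pc3: +8 =20
r39=100111 pc4: +16 =36
r40=101000 pc2: +4 =40
r41=101001 pc3: +8 =48
r42=101010 pc3: +8 =56
r43=101011 pc4: +16 =72
r44=101100 pc3: +8 =80
r45=101101 pc4: +16 =96
r46=101110 pc4: +16 =112
r47=101111 pc5: +32 =144
r48=110000 pc2: +4 =148
r49=110001 pc3: +8 =156
r50=110010 pc3: +8 =164
r51=110011 pc4: +16 =180
r52=110100 pc3: +8 =188
r53=110101 pc4: +16 =204
r54=110110 pc4: +16 =220
r55=110111 pc5: +32 =252
r56=111000 pc3: +8 =260
r57=111001 pc4: +16 =276
r58=111010 pc4: +16 =292
r59=111011 pc5: +32 =324
r60=111100 pc4: +16 =340
r61=111101 pc5: +32 =372
r62=111110 pc5: +32 =404
r63=111111 pc6: +64 =468
r64=1000000 pc1: +2 =470
r65=1000001 pc2: +4 =474
r66=1000010 pc2: +4 =478
r67=1000011 pc3: +8 =486
r68=1000100 pc2: +4 =490
r69=1000101 pc3: +8 =498
r70=1000110 pc3: +8 =506
r71=1000111 pc4: +16 =522
r72=1001000 pc2: +4 =526
r73=1001001 pc3: +8 =534
r74=1001010 pc3: +8 =542
r75=1001011 pc4: +16 =558
r76=1001100 pc3: +8 =566
r77=1001101 pc4: +16 =582
r78=1001110 pc4: +16 =598
r79=1001111 pc5: +32 =630
r80=1010000 pc2: +4 =634
r81=1010001 pc3: +8 =642
r82=1010010 pc3: +8 =650
r83=1010011 pc4: +16 =666
r84=1010100 pc3: +8 =674
r85=1010101 pc4: +16 =690
r86=1010110 pc4: +16 =706
r87=1010111 pc5: +32 =738
r88=1011000 pc3: +8 =746
r89=1011001 pc4: +16 =762
r90=1011010 pc4: +16 =778
r91=1011011 pc5: +32 =810
r92=1011100 pc4: +16 =826
r93=1011101 pc5: +32 =858
r94=1011110 pc5: +32 =890
r95=1011111 pc6: +64 =954
r96=1100000 pc2: +4 =958
r97=1100001 pc3: +8 =966
r98=1100010 pc3: +8 =974
r99=1100011 pc4: +16 =990
r100=1100100 pc3: +8 =998
r101=1100101 pc4: +16 =1014
r102=1100110 pc4: +16 =1030
r103=1100111 pc5: +32 =1062
r104=1101000 pc3: +8 =1070
r105=1101001 pc4: +16 =1086
r106=1101010 pc4: +16 =1102
r107=1101011 pc5: +32 =1134
r108=1101100 pc4: +16 =1150
r109=1101101 pc5: +32 =1182
r110=1101110 pc5: +32 =1214
r111=1101111 pc6: +64 =1278
r112=1110000 pc3: +8 =1286
r113=1110001 pc4: +16 =1302
r114=1110010 pc4: +16 =1318
r115=1110011 pc5: +32 =1350
r116=1110100 pc4: +16 =1366
r117=1110101 pc5: +32 =1398
r118=1110110 pc5: +32 =1430
r119=1110111 pc6: +64 =1494
r120=1111000 pc4: +16 =1510
r121=1111001 pc5: +32 =1542
r122=1111010 pc5: +32 =1574
r123=1111011 pc6: +64 =1638
r124=1111100 pc5: +32 =1670
r125=1111101 pc6: +64 =1734
r126=1111110 pc6: +64 =1798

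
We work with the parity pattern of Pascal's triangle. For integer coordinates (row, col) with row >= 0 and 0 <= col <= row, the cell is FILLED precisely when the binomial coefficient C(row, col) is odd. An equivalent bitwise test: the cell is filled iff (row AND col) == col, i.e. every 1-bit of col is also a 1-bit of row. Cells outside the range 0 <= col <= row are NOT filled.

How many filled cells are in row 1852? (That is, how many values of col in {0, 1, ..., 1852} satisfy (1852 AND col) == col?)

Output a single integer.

Answer: 128

Derivation:
1852 in binary = 11100111100
popcount(1852) = number of 1-bits in 11100111100 = 7
A col c satisfies (1852 AND c) == c iff every set bit of c is also set in 1852; each of the 7 set bits of 1852 can independently be on or off in c.
count = 2^7 = 128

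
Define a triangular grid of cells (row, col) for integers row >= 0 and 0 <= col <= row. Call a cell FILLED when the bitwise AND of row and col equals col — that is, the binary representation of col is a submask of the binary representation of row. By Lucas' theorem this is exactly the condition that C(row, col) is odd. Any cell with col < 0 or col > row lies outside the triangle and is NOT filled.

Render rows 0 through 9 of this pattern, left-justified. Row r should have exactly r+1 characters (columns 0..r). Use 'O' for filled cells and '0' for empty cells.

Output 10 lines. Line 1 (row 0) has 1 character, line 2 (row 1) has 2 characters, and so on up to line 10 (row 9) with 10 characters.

Answer: O
OO
O0O
OOOO
O000O
OO00OO
O0O0O0O
OOOOOOOO
O0000000O
OO000000OO

Derivation:
r0=0: O
r1=1: OO
r2=10: O0O
r3=11: OOOO
r4=100: O000O
r5=101: OO00OO
r6=110: O0O0O0O
r7=111: OOOOOOOO
r8=1000: O0000000O
r9=1001: OO000000OO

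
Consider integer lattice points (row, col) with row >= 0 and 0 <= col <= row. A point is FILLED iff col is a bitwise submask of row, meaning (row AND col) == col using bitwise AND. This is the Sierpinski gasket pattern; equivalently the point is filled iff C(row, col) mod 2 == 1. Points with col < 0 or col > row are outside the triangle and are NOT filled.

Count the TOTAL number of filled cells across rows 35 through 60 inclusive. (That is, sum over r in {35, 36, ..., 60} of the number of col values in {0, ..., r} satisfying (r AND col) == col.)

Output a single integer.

r35=100011 pc3: +8 =8
r36=100100 pc2: +4 =12
r37=100101 pc3: +8 =20
r38=100110 pc3: +8 =28
r39=100111 pc4: +16 =44
r40=101000 pc2: +4 =48
r41=101001 pc3: +8 =56
r42=101010 pc3: +8 =64
r43=101011 pc4: +16 =80
r44=101100 pc3: +8 =88
r45=101101 pc4: +16 =104
r46=101110 pc4: +16 =120
r47=101111 pc5: +32 =152
r48=110000 pc2: +4 =156
r49=110001 pc3: +8 =164
r50=110010 pc3: +8 =172
r51=110011 pc4: +16 =188
r52=110100 pc3: +8 =196
r53=110101 pc4: +16 =212
r54=110110 pc4: +16 =228
r55=110111 pc5: +32 =260
r56=111000 pc3: +8 =268
r57=111001 pc4: +16 =284
r58=111010 pc4: +16 =300
r59=111011 pc5: +32 =332
r60=111100 pc4: +16 =348

Answer: 348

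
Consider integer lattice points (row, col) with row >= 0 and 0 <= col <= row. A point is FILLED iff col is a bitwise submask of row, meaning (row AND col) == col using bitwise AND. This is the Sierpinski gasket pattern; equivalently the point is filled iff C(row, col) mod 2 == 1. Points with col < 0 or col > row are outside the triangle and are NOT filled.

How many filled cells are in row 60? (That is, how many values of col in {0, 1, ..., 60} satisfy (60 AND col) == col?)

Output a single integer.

60 in binary = 111100
popcount(60) = number of 1-bits in 111100 = 4
A col c satisfies (60 AND c) == c iff every set bit of c is also set in 60; each of the 4 set bits of 60 can independently be on or off in c.
count = 2^4 = 16

Answer: 16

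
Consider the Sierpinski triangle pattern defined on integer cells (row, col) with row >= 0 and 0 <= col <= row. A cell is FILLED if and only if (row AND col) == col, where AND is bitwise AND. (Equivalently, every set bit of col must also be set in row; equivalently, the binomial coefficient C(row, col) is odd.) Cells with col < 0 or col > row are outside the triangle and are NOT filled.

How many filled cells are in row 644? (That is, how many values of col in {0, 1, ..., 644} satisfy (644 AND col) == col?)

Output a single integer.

Answer: 8

Derivation:
644 in binary = 1010000100
popcount(644) = number of 1-bits in 1010000100 = 3
A col c satisfies (644 AND c) == c iff every set bit of c is also set in 644; each of the 3 set bits of 644 can independently be on or off in c.
count = 2^3 = 8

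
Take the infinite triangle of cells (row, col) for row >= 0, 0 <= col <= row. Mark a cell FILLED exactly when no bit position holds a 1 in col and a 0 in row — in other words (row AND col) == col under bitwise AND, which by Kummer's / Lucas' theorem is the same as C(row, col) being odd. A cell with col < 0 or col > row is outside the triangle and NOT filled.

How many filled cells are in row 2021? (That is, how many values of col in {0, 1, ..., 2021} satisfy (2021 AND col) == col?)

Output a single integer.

2021 in binary = 11111100101
popcount(2021) = number of 1-bits in 11111100101 = 8
A col c satisfies (2021 AND c) == c iff every set bit of c is also set in 2021; each of the 8 set bits of 2021 can independently be on or off in c.
count = 2^8 = 256

Answer: 256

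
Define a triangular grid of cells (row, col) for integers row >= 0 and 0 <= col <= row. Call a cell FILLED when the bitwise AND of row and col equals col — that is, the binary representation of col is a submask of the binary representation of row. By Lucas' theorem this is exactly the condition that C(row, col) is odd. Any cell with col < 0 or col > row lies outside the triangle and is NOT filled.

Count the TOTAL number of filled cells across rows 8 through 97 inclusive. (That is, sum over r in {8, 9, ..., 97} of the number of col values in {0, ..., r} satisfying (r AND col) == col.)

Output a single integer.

Answer: 1200

Derivation:
r8=1000 pc1: +2 =2
r9=1001 pc2: +4 =6
r10=1010 pc2: +4 =10
r11=1011 pc3: +8 =18
r12=1100 pc2: +4 =22
r13=1101 pc3: +8 =30
r14=1110 pc3: +8 =38
r15=1111 pc4: +16 =54
r16=10000 pc1: +2 =56
r17=10001 pc2: +4 =60
r18=10010 pc2: +4 =64
r19=10011 pc3: +8 =72
r20=10100 pc2: +4 =76
r21=10101 pc3: +8 =84
r22=10110 pc3: +8 =92
r23=10111 pc4: +16 =108
r24=11000 pc2: +4 =112
r25=11001 pc3: +8 =120
r26=11010 pc3: +8 =128
r27=11011 pc4: +16 =144
r28=11100 pc3: +8 =152
r29=11101 pc4: +16 =168
r30=11110 pc4: +16 =184
r31=11111 pc5: +32 =216
r32=100000 pc1: +2 =218
r33=100001 pc2: +4 =222
r34=100010 pc2: +4 =226
r35=100011 pc3: +8 =234
r36=100100 pc2: +4 =238
r37=100101 pc3: +8 =246
r38=100110 pc3: +8 =254
r39=100111 pc4: +16 =270
r40=101000 pc2: +4 =274
r41=101001 pc3: +8 =282
r42=101010 pc3: +8 =290
r43=101011 pc4: +16 =306
r44=101100 pc3: +8 =314
r45=101101 pc4: +16 =330
r46=101110 pc4: +16 =346
r47=101111 pc5: +32 =378
r48=110000 pc2: +4 =382
r49=110001 pc3: +8 =390
r50=110010 pc3: +8 =398
r51=110011 pc4: +16 =414
r52=110100 pc3: +8 =422
r53=110101 pc4: +16 =438
r54=110110 pc4: +16 =454
r55=110111 pc5: +32 =486
r56=111000 pc3: +8 =494
r57=111001 pc4: +16 =510
r58=111010 pc4: +16 =526
r59=111011 pc5: +32 =558
r60=111100 pc4: +16 =574
r61=111101 pc5: +32 =606
r62=111110 pc5: +32 =638
r63=111111 pc6: +64 =702
r64=1000000 pc1: +2 =704
r65=1000001 pc2: +4 =708
r66=1000010 pc2: +4 =712
r67=1000011 pc3: +8 =720
r68=1000100 pc2: +4 =724
r69=1000101 pc3: +8 =732
r70=1000110 pc3: +8 =740
r71=1000111 pc4: +16 =756
r72=1001000 pc2: +4 =760
r73=1001001 pc3: +8 =768
r74=1001010 pc3: +8 =776
r75=1001011 pc4: +16 =792
r76=1001100 pc3: +8 =800
r77=1001101 pc4: +16 =816
r78=1001110 pc4: +16 =832
r79=1001111 pc5: +32 =864
r80=1010000 pc2: +4 =868
r81=1010001 pc3: +8 =876
r82=1010010 pc3: +8 =884
r83=1010011 pc4: +16 =900
r84=1010100 pc3: +8 =908
r85=1010101 pc4: +16 =924
r86=1010110 pc4: +16 =940
r87=1010111 pc5: +32 =972
r88=1011000 pc3: +8 =980
r89=1011001 pc4: +16 =996
r90=1011010 pc4: +16 =1012
r91=1011011 pc5: +32 =1044
r92=1011100 pc4: +16 =1060
r93=1011101 pc5: +32 =1092
r94=1011110 pc5: +32 =1124
r95=1011111 pc6: +64 =1188
r96=1100000 pc2: +4 =1192
r97=1100001 pc3: +8 =1200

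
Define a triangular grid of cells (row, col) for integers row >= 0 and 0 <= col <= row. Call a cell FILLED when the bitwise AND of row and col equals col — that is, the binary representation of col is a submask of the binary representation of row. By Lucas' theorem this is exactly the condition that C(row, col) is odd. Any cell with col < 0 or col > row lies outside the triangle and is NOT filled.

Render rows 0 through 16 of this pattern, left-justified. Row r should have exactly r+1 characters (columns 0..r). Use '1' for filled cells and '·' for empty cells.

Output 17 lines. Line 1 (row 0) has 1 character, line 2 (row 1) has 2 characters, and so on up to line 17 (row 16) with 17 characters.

r0=0: 1
r1=1: 11
r2=10: 1·1
r3=11: 1111
r4=100: 1···1
r5=101: 11··11
r6=110: 1·1·1·1
r7=111: 11111111
r8=1000: 1·······1
r9=1001: 11······11
r10=1010: 1·1·····1·1
r11=1011: 1111····1111
r12=1100: 1···1···1···1
r13=1101: 11··11··11··11
r14=1110: 1·1·1·1·1·1·1·1
r15=1111: 1111111111111111
r16=10000: 1···············1

Answer: 1
11
1·1
1111
1···1
11··11
1·1·1·1
11111111
1·······1
11······11
1·1·····1·1
1111····1111
1···1···1···1
11··11··11··11
1·1·1·1·1·1·1·1
1111111111111111
1···············1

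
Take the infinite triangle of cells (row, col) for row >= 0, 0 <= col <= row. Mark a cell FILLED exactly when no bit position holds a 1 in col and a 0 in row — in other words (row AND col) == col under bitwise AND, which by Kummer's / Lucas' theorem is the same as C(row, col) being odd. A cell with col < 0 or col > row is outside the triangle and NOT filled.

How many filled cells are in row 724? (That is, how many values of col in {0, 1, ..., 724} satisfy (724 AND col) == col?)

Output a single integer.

724 in binary = 1011010100
popcount(724) = number of 1-bits in 1011010100 = 5
A col c satisfies (724 AND c) == c iff every set bit of c is also set in 724; each of the 5 set bits of 724 can independently be on or off in c.
count = 2^5 = 32

Answer: 32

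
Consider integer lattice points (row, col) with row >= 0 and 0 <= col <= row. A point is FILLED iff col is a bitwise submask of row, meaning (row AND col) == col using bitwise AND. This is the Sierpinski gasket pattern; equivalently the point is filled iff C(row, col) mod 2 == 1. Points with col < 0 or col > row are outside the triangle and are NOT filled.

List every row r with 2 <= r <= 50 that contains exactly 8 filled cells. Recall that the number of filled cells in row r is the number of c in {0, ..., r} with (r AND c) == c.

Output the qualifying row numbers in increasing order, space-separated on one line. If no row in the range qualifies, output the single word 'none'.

Answer: 7 11 13 14 19 21 22 25 26 28 35 37 38 41 42 44 49 50

Derivation:
Row r has 2^popcount(r) filled cells, so we need popcount(r) = log2(8) = 3.
Scan r = 2..50 and keep those with exactly 3 one-bits:
r=2=10 popcount=1 -> skip
r=3=11 popcount=2 -> skip
r=4=100 popcount=1 -> skip
r=5=101 popcount=2 -> skip
r=6=110 popcount=2 -> skip
r=7=111 popcount=3 -> KEEP
r=8=1000 popcount=1 -> skip
r=9=1001 popcount=2 -> skip
r=10=1010 popcount=2 -> skip
r=11=1011 popcount=3 -> KEEP
r=12=1100 popcount=2 -> skip
r=13=1101 popcount=3 -> KEEP
r=14=1110 popcount=3 -> KEEP
r=15=1111 popcount=4 -> skip
r=16=10000 popcount=1 -> skip
r=17=10001 popcount=2 -> skip
r=18=10010 popcount=2 -> skip
r=19=10011 popcount=3 -> KEEP
r=20=10100 popcount=2 -> skip
r=21=10101 popcount=3 -> KEEP
r=22=10110 popcount=3 -> KEEP
r=23=10111 popcount=4 -> skip
r=24=11000 popcount=2 -> skip
r=25=11001 popcount=3 -> KEEP
r=26=11010 popcount=3 -> KEEP
r=27=11011 popcount=4 -> skip
r=28=11100 popcount=3 -> KEEP
r=29=11101 popcount=4 -> skip
r=30=11110 popcount=4 -> skip
r=31=11111 popcount=5 -> skip
r=32=100000 popcount=1 -> skip
r=33=100001 popcount=2 -> skip
r=34=100010 popcount=2 -> skip
r=35=100011 popcount=3 -> KEEP
r=36=100100 popcount=2 -> skip
r=37=100101 popcount=3 -> KEEP
r=38=100110 popcount=3 -> KEEP
r=39=100111 popcount=4 -> skip
r=40=101000 popcount=2 -> skip
r=41=101001 popcount=3 -> KEEP
r=42=101010 popcount=3 -> KEEP
r=43=101011 popcount=4 -> skip
r=44=101100 popcount=3 -> KEEP
r=45=101101 popcount=4 -> skip
r=46=101110 popcount=4 -> skip
r=47=101111 popcount=5 -> skip
r=48=110000 popcount=2 -> skip
r=49=110001 popcount=3 -> KEEP
r=50=110010 popcount=3 -> KEEP
Kept rows: 7 11 13 14 19 21 22 25 26 28 35 37 38 41 42 44 49 50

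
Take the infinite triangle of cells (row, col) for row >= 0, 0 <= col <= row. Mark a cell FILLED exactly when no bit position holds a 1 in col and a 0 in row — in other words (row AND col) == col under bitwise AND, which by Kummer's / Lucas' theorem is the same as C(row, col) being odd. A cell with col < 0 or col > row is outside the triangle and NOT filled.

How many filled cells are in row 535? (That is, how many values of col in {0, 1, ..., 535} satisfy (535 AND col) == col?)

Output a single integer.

Answer: 32

Derivation:
535 in binary = 1000010111
popcount(535) = number of 1-bits in 1000010111 = 5
A col c satisfies (535 AND c) == c iff every set bit of c is also set in 535; each of the 5 set bits of 535 can independently be on or off in c.
count = 2^5 = 32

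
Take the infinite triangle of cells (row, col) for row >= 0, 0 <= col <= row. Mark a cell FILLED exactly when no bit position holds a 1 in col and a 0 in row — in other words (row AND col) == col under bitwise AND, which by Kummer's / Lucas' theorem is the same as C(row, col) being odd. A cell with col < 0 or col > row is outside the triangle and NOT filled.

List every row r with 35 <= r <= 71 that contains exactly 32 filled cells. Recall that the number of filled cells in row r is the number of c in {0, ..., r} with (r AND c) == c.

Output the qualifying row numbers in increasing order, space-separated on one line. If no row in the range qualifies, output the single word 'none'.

Answer: 47 55 59 61 62

Derivation:
Row r has 2^popcount(r) filled cells, so we need popcount(r) = log2(32) = 5.
Scan r = 35..71 and keep those with exactly 5 one-bits:
r=35=100011 popcount=3 -> skip
r=36=100100 popcount=2 -> skip
r=37=100101 popcount=3 -> skip
r=38=100110 popcount=3 -> skip
r=39=100111 popcount=4 -> skip
r=40=101000 popcount=2 -> skip
r=41=101001 popcount=3 -> skip
r=42=101010 popcount=3 -> skip
r=43=101011 popcount=4 -> skip
r=44=101100 popcount=3 -> skip
r=45=101101 popcount=4 -> skip
r=46=101110 popcount=4 -> skip
r=47=101111 popcount=5 -> KEEP
r=48=110000 popcount=2 -> skip
r=49=110001 popcount=3 -> skip
r=50=110010 popcount=3 -> skip
r=51=110011 popcount=4 -> skip
r=52=110100 popcount=3 -> skip
r=53=110101 popcount=4 -> skip
r=54=110110 popcount=4 -> skip
r=55=110111 popcount=5 -> KEEP
r=56=111000 popcount=3 -> skip
r=57=111001 popcount=4 -> skip
r=58=111010 popcount=4 -> skip
r=59=111011 popcount=5 -> KEEP
r=60=111100 popcount=4 -> skip
r=61=111101 popcount=5 -> KEEP
r=62=111110 popcount=5 -> KEEP
r=63=111111 popcount=6 -> skip
r=64=1000000 popcount=1 -> skip
r=65=1000001 popcount=2 -> skip
r=66=1000010 popcount=2 -> skip
r=67=1000011 popcount=3 -> skip
r=68=1000100 popcount=2 -> skip
r=69=1000101 popcount=3 -> skip
r=70=1000110 popcount=3 -> skip
r=71=1000111 popcount=4 -> skip
Kept rows: 47 55 59 61 62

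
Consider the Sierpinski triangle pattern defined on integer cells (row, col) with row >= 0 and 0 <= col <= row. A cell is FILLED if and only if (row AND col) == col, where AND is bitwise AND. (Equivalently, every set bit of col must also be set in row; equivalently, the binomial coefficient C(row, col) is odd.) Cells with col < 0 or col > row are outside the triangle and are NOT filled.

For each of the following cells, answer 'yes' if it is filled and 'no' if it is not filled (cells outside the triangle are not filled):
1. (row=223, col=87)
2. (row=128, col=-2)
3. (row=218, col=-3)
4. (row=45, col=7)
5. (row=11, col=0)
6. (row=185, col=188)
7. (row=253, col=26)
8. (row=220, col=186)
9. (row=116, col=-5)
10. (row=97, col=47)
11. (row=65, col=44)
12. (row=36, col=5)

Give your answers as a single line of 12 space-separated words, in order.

(223,87): row=0b11011111, col=0b1010111, row AND col = 0b1010111 = 87; 87 == 87 -> filled
(128,-2): col outside [0, 128] -> not filled
(218,-3): col outside [0, 218] -> not filled
(45,7): row=0b101101, col=0b111, row AND col = 0b101 = 5; 5 != 7 -> empty
(11,0): row=0b1011, col=0b0, row AND col = 0b0 = 0; 0 == 0 -> filled
(185,188): col outside [0, 185] -> not filled
(253,26): row=0b11111101, col=0b11010, row AND col = 0b11000 = 24; 24 != 26 -> empty
(220,186): row=0b11011100, col=0b10111010, row AND col = 0b10011000 = 152; 152 != 186 -> empty
(116,-5): col outside [0, 116] -> not filled
(97,47): row=0b1100001, col=0b101111, row AND col = 0b100001 = 33; 33 != 47 -> empty
(65,44): row=0b1000001, col=0b101100, row AND col = 0b0 = 0; 0 != 44 -> empty
(36,5): row=0b100100, col=0b101, row AND col = 0b100 = 4; 4 != 5 -> empty

Answer: yes no no no yes no no no no no no no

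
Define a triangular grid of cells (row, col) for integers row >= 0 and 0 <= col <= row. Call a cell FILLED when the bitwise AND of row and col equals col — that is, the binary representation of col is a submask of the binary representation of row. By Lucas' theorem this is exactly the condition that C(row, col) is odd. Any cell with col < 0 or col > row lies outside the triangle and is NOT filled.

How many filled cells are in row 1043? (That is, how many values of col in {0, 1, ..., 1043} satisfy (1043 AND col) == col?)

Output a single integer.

1043 in binary = 10000010011
popcount(1043) = number of 1-bits in 10000010011 = 4
A col c satisfies (1043 AND c) == c iff every set bit of c is also set in 1043; each of the 4 set bits of 1043 can independently be on or off in c.
count = 2^4 = 16

Answer: 16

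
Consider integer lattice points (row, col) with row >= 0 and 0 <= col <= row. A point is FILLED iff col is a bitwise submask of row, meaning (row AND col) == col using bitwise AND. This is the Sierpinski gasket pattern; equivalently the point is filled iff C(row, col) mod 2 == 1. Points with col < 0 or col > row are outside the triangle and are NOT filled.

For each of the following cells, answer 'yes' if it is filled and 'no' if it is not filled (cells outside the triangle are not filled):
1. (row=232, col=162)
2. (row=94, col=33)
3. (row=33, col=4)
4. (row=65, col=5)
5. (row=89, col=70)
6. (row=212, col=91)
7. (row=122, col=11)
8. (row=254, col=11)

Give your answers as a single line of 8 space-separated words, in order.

Answer: no no no no no no no no

Derivation:
(232,162): row=0b11101000, col=0b10100010, row AND col = 0b10100000 = 160; 160 != 162 -> empty
(94,33): row=0b1011110, col=0b100001, row AND col = 0b0 = 0; 0 != 33 -> empty
(33,4): row=0b100001, col=0b100, row AND col = 0b0 = 0; 0 != 4 -> empty
(65,5): row=0b1000001, col=0b101, row AND col = 0b1 = 1; 1 != 5 -> empty
(89,70): row=0b1011001, col=0b1000110, row AND col = 0b1000000 = 64; 64 != 70 -> empty
(212,91): row=0b11010100, col=0b1011011, row AND col = 0b1010000 = 80; 80 != 91 -> empty
(122,11): row=0b1111010, col=0b1011, row AND col = 0b1010 = 10; 10 != 11 -> empty
(254,11): row=0b11111110, col=0b1011, row AND col = 0b1010 = 10; 10 != 11 -> empty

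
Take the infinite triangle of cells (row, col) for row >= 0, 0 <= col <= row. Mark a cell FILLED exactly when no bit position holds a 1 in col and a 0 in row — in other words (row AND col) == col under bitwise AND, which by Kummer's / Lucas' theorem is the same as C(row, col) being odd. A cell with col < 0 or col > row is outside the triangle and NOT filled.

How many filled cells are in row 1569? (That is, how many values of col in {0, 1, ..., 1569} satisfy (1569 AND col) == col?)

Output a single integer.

Answer: 16

Derivation:
1569 in binary = 11000100001
popcount(1569) = number of 1-bits in 11000100001 = 4
A col c satisfies (1569 AND c) == c iff every set bit of c is also set in 1569; each of the 4 set bits of 1569 can independently be on or off in c.
count = 2^4 = 16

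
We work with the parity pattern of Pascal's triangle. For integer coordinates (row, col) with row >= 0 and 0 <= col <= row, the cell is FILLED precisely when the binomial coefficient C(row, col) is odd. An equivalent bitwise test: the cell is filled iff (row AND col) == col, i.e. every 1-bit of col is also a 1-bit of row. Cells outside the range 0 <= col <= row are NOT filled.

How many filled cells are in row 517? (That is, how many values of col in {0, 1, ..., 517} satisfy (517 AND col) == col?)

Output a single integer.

Answer: 8

Derivation:
517 in binary = 1000000101
popcount(517) = number of 1-bits in 1000000101 = 3
A col c satisfies (517 AND c) == c iff every set bit of c is also set in 517; each of the 3 set bits of 517 can independently be on or off in c.
count = 2^3 = 8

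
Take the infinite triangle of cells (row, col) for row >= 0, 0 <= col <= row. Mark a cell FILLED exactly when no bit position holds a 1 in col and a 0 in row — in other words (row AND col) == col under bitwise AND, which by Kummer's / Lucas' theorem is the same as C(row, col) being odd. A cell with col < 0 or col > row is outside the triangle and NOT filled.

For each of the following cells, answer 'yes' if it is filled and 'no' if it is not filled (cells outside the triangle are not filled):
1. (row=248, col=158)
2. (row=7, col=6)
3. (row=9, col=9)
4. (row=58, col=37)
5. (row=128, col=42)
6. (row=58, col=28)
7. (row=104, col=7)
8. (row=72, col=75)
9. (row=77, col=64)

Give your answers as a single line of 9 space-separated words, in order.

Answer: no yes yes no no no no no yes

Derivation:
(248,158): row=0b11111000, col=0b10011110, row AND col = 0b10011000 = 152; 152 != 158 -> empty
(7,6): row=0b111, col=0b110, row AND col = 0b110 = 6; 6 == 6 -> filled
(9,9): row=0b1001, col=0b1001, row AND col = 0b1001 = 9; 9 == 9 -> filled
(58,37): row=0b111010, col=0b100101, row AND col = 0b100000 = 32; 32 != 37 -> empty
(128,42): row=0b10000000, col=0b101010, row AND col = 0b0 = 0; 0 != 42 -> empty
(58,28): row=0b111010, col=0b11100, row AND col = 0b11000 = 24; 24 != 28 -> empty
(104,7): row=0b1101000, col=0b111, row AND col = 0b0 = 0; 0 != 7 -> empty
(72,75): col outside [0, 72] -> not filled
(77,64): row=0b1001101, col=0b1000000, row AND col = 0b1000000 = 64; 64 == 64 -> filled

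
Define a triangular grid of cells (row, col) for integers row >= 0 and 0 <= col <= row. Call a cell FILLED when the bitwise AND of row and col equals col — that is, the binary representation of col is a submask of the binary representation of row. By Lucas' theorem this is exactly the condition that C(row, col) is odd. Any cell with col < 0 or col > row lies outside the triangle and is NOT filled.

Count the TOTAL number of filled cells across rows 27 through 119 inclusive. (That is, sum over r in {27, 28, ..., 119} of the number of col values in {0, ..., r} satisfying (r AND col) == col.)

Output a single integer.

Answer: 1600

Derivation:
r27=11011 pc4: +16 =16
r28=11100 pc3: +8 =24
r29=11101 pc4: +16 =40
r30=11110 pc4: +16 =56
r31=11111 pc5: +32 =88
r32=100000 pc1: +2 =90
r33=100001 pc2: +4 =94
r34=100010 pc2: +4 =98
r35=100011 pc3: +8 =106
r36=100100 pc2: +4 =110
r37=100101 pc3: +8 =118
r38=100110 pc3: +8 =126
r39=100111 pc4: +16 =142
r40=101000 pc2: +4 =146
r41=101001 pc3: +8 =154
r42=101010 pc3: +8 =162
r43=101011 pc4: +16 =178
r44=101100 pc3: +8 =186
r45=101101 pc4: +16 =202
r46=101110 pc4: +16 =218
r47=101111 pc5: +32 =250
r48=110000 pc2: +4 =254
r49=110001 pc3: +8 =262
r50=110010 pc3: +8 =270
r51=110011 pc4: +16 =286
r52=110100 pc3: +8 =294
r53=110101 pc4: +16 =310
r54=110110 pc4: +16 =326
r55=110111 pc5: +32 =358
r56=111000 pc3: +8 =366
r57=111001 pc4: +16 =382
r58=111010 pc4: +16 =398
r59=111011 pc5: +32 =430
r60=111100 pc4: +16 =446
r61=111101 pc5: +32 =478
r62=111110 pc5: +32 =510
r63=111111 pc6: +64 =574
r64=1000000 pc1: +2 =576
r65=1000001 pc2: +4 =580
r66=1000010 pc2: +4 =584
r67=1000011 pc3: +8 =592
r68=1000100 pc2: +4 =596
r69=1000101 pc3: +8 =604
r70=1000110 pc3: +8 =612
r71=1000111 pc4: +16 =628
r72=1001000 pc2: +4 =632
r73=1001001 pc3: +8 =640
r74=1001010 pc3: +8 =648
r75=1001011 pc4: +16 =664
r76=1001100 pc3: +8 =672
r77=1001101 pc4: +16 =688
r78=1001110 pc4: +16 =704
r79=1001111 pc5: +32 =736
r80=1010000 pc2: +4 =740
r81=1010001 pc3: +8 =748
r82=1010010 pc3: +8 =756
r83=1010011 pc4: +16 =772
r84=1010100 pc3: +8 =780
r85=1010101 pc4: +16 =796
r86=1010110 pc4: +16 =812
r87=1010111 pc5: +32 =844
r88=1011000 pc3: +8 =852
r89=1011001 pc4: +16 =868
r90=1011010 pc4: +16 =884
r91=1011011 pc5: +32 =916
r92=1011100 pc4: +16 =932
r93=1011101 pc5: +32 =964
r94=1011110 pc5: +32 =996
r95=1011111 pc6: +64 =1060
r96=1100000 pc2: +4 =1064
r97=1100001 pc3: +8 =1072
r98=1100010 pc3: +8 =1080
r99=1100011 pc4: +16 =1096
r100=1100100 pc3: +8 =1104
r101=1100101 pc4: +16 =1120
r102=1100110 pc4: +16 =1136
r103=1100111 pc5: +32 =1168
r104=1101000 pc3: +8 =1176
r105=1101001 pc4: +16 =1192
r106=1101010 pc4: +16 =1208
r107=1101011 pc5: +32 =1240
r108=1101100 pc4: +16 =1256
r109=1101101 pc5: +32 =1288
r110=1101110 pc5: +32 =1320
r111=1101111 pc6: +64 =1384
r112=1110000 pc3: +8 =1392
r113=1110001 pc4: +16 =1408
r114=1110010 pc4: +16 =1424
r115=1110011 pc5: +32 =1456
r116=1110100 pc4: +16 =1472
r117=1110101 pc5: +32 =1504
r118=1110110 pc5: +32 =1536
r119=1110111 pc6: +64 =1600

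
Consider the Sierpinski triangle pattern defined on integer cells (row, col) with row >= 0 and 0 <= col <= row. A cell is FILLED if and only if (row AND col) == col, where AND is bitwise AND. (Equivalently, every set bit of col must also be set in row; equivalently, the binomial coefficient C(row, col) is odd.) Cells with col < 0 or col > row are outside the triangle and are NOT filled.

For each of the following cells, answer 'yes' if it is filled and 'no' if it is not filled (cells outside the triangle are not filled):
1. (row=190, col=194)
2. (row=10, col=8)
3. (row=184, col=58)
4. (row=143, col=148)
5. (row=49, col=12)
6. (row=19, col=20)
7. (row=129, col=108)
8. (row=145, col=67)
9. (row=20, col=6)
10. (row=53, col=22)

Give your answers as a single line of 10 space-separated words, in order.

(190,194): col outside [0, 190] -> not filled
(10,8): row=0b1010, col=0b1000, row AND col = 0b1000 = 8; 8 == 8 -> filled
(184,58): row=0b10111000, col=0b111010, row AND col = 0b111000 = 56; 56 != 58 -> empty
(143,148): col outside [0, 143] -> not filled
(49,12): row=0b110001, col=0b1100, row AND col = 0b0 = 0; 0 != 12 -> empty
(19,20): col outside [0, 19] -> not filled
(129,108): row=0b10000001, col=0b1101100, row AND col = 0b0 = 0; 0 != 108 -> empty
(145,67): row=0b10010001, col=0b1000011, row AND col = 0b1 = 1; 1 != 67 -> empty
(20,6): row=0b10100, col=0b110, row AND col = 0b100 = 4; 4 != 6 -> empty
(53,22): row=0b110101, col=0b10110, row AND col = 0b10100 = 20; 20 != 22 -> empty

Answer: no yes no no no no no no no no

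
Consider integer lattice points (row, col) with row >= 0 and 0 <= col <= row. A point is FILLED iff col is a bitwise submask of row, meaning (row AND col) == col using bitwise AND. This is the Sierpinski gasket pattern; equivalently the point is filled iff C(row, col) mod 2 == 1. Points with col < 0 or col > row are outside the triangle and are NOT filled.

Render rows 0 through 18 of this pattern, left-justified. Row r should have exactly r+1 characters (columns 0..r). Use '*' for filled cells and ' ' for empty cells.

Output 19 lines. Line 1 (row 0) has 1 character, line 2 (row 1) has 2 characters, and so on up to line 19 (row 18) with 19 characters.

Answer: *
**
* *
****
*   *
**  **
* * * *
********
*       *
**      **
* *     * *
****    ****
*   *   *   *
**  **  **  **
* * * * * * * *
****************
*               *
**              **
* *             * *

Derivation:
r0=0: *
r1=1: **
r2=10: * *
r3=11: ****
r4=100: *   *
r5=101: **  **
r6=110: * * * *
r7=111: ********
r8=1000: *       *
r9=1001: **      **
r10=1010: * *     * *
r11=1011: ****    ****
r12=1100: *   *   *   *
r13=1101: **  **  **  **
r14=1110: * * * * * * * *
r15=1111: ****************
r16=10000: *               *
r17=10001: **              **
r18=10010: * *             * *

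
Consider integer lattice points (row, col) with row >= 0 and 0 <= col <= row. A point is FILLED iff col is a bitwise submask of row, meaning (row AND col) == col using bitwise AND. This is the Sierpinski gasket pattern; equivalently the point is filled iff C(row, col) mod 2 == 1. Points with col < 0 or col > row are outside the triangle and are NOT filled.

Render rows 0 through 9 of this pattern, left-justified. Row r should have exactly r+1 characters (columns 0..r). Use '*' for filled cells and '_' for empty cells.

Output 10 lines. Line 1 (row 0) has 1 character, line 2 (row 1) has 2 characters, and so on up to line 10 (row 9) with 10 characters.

Answer: *
**
*_*
****
*___*
**__**
*_*_*_*
********
*_______*
**______**

Derivation:
r0=0: *
r1=1: **
r2=10: *_*
r3=11: ****
r4=100: *___*
r5=101: **__**
r6=110: *_*_*_*
r7=111: ********
r8=1000: *_______*
r9=1001: **______**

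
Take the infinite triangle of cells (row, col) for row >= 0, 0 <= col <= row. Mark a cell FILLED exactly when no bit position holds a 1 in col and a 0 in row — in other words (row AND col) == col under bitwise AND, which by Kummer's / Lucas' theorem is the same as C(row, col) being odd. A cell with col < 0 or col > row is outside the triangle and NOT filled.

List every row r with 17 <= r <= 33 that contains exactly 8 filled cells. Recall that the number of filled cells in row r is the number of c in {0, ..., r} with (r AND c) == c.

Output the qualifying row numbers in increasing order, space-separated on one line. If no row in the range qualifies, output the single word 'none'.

Answer: 19 21 22 25 26 28

Derivation:
Row r has 2^popcount(r) filled cells, so we need popcount(r) = log2(8) = 3.
Scan r = 17..33 and keep those with exactly 3 one-bits:
r=17=10001 popcount=2 -> skip
r=18=10010 popcount=2 -> skip
r=19=10011 popcount=3 -> KEEP
r=20=10100 popcount=2 -> skip
r=21=10101 popcount=3 -> KEEP
r=22=10110 popcount=3 -> KEEP
r=23=10111 popcount=4 -> skip
r=24=11000 popcount=2 -> skip
r=25=11001 popcount=3 -> KEEP
r=26=11010 popcount=3 -> KEEP
r=27=11011 popcount=4 -> skip
r=28=11100 popcount=3 -> KEEP
r=29=11101 popcount=4 -> skip
r=30=11110 popcount=4 -> skip
r=31=11111 popcount=5 -> skip
r=32=100000 popcount=1 -> skip
r=33=100001 popcount=2 -> skip
Kept rows: 19 21 22 25 26 28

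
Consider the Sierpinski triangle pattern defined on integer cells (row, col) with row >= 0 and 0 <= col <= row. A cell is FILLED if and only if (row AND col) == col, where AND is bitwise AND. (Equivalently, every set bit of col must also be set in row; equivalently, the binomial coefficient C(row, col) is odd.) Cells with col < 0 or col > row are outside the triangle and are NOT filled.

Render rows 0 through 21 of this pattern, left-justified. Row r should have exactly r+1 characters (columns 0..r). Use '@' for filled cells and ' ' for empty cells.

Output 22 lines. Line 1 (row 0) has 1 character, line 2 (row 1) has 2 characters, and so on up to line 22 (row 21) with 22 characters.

r0=0: @
r1=1: @@
r2=10: @ @
r3=11: @@@@
r4=100: @   @
r5=101: @@  @@
r6=110: @ @ @ @
r7=111: @@@@@@@@
r8=1000: @       @
r9=1001: @@      @@
r10=1010: @ @     @ @
r11=1011: @@@@    @@@@
r12=1100: @   @   @   @
r13=1101: @@  @@  @@  @@
r14=1110: @ @ @ @ @ @ @ @
r15=1111: @@@@@@@@@@@@@@@@
r16=10000: @               @
r17=10001: @@              @@
r18=10010: @ @             @ @
r19=10011: @@@@            @@@@
r20=10100: @   @           @   @
r21=10101: @@  @@          @@  @@

Answer: @
@@
@ @
@@@@
@   @
@@  @@
@ @ @ @
@@@@@@@@
@       @
@@      @@
@ @     @ @
@@@@    @@@@
@   @   @   @
@@  @@  @@  @@
@ @ @ @ @ @ @ @
@@@@@@@@@@@@@@@@
@               @
@@              @@
@ @             @ @
@@@@            @@@@
@   @           @   @
@@  @@          @@  @@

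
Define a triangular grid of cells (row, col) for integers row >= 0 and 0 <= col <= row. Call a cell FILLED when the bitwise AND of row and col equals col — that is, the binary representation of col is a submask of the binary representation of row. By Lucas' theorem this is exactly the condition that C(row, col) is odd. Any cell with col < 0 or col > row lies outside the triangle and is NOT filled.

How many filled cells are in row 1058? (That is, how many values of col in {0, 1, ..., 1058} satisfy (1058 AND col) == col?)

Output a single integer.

Answer: 8

Derivation:
1058 in binary = 10000100010
popcount(1058) = number of 1-bits in 10000100010 = 3
A col c satisfies (1058 AND c) == c iff every set bit of c is also set in 1058; each of the 3 set bits of 1058 can independently be on or off in c.
count = 2^3 = 8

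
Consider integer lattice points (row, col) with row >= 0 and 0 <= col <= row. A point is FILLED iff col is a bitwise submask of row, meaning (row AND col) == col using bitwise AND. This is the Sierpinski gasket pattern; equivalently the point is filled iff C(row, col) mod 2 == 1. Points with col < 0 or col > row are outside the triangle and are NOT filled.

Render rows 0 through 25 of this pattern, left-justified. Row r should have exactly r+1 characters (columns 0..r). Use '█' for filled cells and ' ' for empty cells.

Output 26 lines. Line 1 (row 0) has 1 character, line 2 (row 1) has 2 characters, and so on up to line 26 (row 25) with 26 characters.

r0=0: █
r1=1: ██
r2=10: █ █
r3=11: ████
r4=100: █   █
r5=101: ██  ██
r6=110: █ █ █ █
r7=111: ████████
r8=1000: █       █
r9=1001: ██      ██
r10=1010: █ █     █ █
r11=1011: ████    ████
r12=1100: █   █   █   █
r13=1101: ██  ██  ██  ██
r14=1110: █ █ █ █ █ █ █ █
r15=1111: ████████████████
r16=10000: █               █
r17=10001: ██              ██
r18=10010: █ █             █ █
r19=10011: ████            ████
r20=10100: █   █           █   █
r21=10101: ██  ██          ██  ██
r22=10110: █ █ █ █         █ █ █ █
r23=10111: ████████        ████████
r24=11000: █       █       █       █
r25=11001: ██      ██      ██      ██

Answer: █
██
█ █
████
█   █
██  ██
█ █ █ █
████████
█       █
██      ██
█ █     █ █
████    ████
█   █   █   █
██  ██  ██  ██
█ █ █ █ █ █ █ █
████████████████
█               █
██              ██
█ █             █ █
████            ████
█   █           █   █
██  ██          ██  ██
█ █ █ █         █ █ █ █
████████        ████████
█       █       █       █
██      ██      ██      ██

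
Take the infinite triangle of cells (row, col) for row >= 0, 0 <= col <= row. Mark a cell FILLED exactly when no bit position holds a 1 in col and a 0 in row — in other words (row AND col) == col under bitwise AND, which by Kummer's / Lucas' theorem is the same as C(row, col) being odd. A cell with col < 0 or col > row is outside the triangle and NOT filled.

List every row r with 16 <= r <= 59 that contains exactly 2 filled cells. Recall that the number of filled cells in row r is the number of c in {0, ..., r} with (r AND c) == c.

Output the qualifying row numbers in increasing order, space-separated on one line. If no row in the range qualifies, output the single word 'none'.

Answer: 16 32

Derivation:
Row r has 2^popcount(r) filled cells, so we need popcount(r) = log2(2) = 1.
Scan r = 16..59 and keep those with exactly 1 one-bits:
r=16=10000 popcount=1 -> KEEP
r=17=10001 popcount=2 -> skip
r=18=10010 popcount=2 -> skip
r=19=10011 popcount=3 -> skip
r=20=10100 popcount=2 -> skip
r=21=10101 popcount=3 -> skip
r=22=10110 popcount=3 -> skip
r=23=10111 popcount=4 -> skip
r=24=11000 popcount=2 -> skip
r=25=11001 popcount=3 -> skip
r=26=11010 popcount=3 -> skip
r=27=11011 popcount=4 -> skip
r=28=11100 popcount=3 -> skip
r=29=11101 popcount=4 -> skip
r=30=11110 popcount=4 -> skip
r=31=11111 popcount=5 -> skip
r=32=100000 popcount=1 -> KEEP
r=33=100001 popcount=2 -> skip
r=34=100010 popcount=2 -> skip
r=35=100011 popcount=3 -> skip
r=36=100100 popcount=2 -> skip
r=37=100101 popcount=3 -> skip
r=38=100110 popcount=3 -> skip
r=39=100111 popcount=4 -> skip
r=40=101000 popcount=2 -> skip
r=41=101001 popcount=3 -> skip
r=42=101010 popcount=3 -> skip
r=43=101011 popcount=4 -> skip
r=44=101100 popcount=3 -> skip
r=45=101101 popcount=4 -> skip
r=46=101110 popcount=4 -> skip
r=47=101111 popcount=5 -> skip
r=48=110000 popcount=2 -> skip
r=49=110001 popcount=3 -> skip
r=50=110010 popcount=3 -> skip
r=51=110011 popcount=4 -> skip
r=52=110100 popcount=3 -> skip
r=53=110101 popcount=4 -> skip
r=54=110110 popcount=4 -> skip
r=55=110111 popcount=5 -> skip
r=56=111000 popcount=3 -> skip
r=57=111001 popcount=4 -> skip
r=58=111010 popcount=4 -> skip
r=59=111011 popcount=5 -> skip
Kept rows: 16 32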